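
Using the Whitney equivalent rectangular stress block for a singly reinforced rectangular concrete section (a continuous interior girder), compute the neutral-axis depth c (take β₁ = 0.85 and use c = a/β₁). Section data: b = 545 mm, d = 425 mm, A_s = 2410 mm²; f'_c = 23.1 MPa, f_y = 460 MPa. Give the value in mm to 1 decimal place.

c ≈ 121.9 mm

T = A_s f_y = 2410 × 460 = 1108600 N = 1108.6 kN.
Setting C = 0.85 f'_c a b equal to T: a = 1108600/(0.85 × 23.1 × 545) = 103.597 mm.
With β₁ = 0.85, c = a/β₁ = 103.597/0.85 = 121.9 mm.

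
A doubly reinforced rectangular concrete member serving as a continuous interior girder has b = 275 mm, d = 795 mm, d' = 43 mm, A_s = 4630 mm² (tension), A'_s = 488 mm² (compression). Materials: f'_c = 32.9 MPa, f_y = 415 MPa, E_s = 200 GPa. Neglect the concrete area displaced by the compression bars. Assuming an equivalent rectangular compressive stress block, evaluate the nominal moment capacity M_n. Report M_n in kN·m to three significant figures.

Assume both tension and compression steel yield.
Net tension couple steel: A_s − A'_s = 4142 mm².
a = (A_s − A'_s) f_y / (0.85 f'_c b) = 1718930/(0.85 × 32.9 × 275) = 223.52 mm.
c = a/β₁ = 223.52/0.815 = 274.26 mm; ε'_s = 0.003(c − d')/c = 0.0025 ≥ f_y/E_s = 0.0021, so compression steel does yield.
M_n = (A_s − A'_s) f_y (d − a/2) + A'_s f_y (d − d') = [1718930 × (795 − 111.76) + 202520 × (795 − 43)] × 10⁻⁶ = 1174.44 + 152.30 = 1326.74 kN·m.

M_n ≈ 1330 kN·m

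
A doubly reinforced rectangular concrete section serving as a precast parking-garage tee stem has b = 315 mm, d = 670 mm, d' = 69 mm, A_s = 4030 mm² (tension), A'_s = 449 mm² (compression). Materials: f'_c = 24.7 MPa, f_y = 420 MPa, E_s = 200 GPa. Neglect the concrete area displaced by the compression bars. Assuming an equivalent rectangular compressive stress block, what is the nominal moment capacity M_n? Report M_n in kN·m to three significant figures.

Assume both tension and compression steel yield.
Net tension couple steel: A_s − A'_s = 3581 mm².
a = (A_s − A'_s) f_y / (0.85 f'_c b) = 1504020/(0.85 × 24.7 × 315) = 227.42 mm.
c = a/β₁ = 227.42/0.85 = 267.55 mm; ε'_s = 0.003(c − d')/c = 0.0022 ≥ f_y/E_s = 0.0021, so compression steel does yield.
M_n = (A_s − A'_s) f_y (d − a/2) + A'_s f_y (d − d') = [1504020 × (670 − 113.71) + 188580 × (670 − 69)] × 10⁻⁶ = 836.67 + 113.34 = 950.01 kN·m.

M_n ≈ 950 kN·m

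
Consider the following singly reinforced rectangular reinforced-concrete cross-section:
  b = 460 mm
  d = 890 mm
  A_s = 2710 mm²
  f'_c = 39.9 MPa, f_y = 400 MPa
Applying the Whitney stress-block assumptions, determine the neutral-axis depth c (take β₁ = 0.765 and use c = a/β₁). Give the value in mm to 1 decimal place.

c ≈ 90.8 mm

T = A_s f_y = 2710 × 400 = 1084000 N = 1084 kN.
Setting C = 0.85 f'_c a b equal to T: a = 1084000/(0.85 × 39.9 × 460) = 69.483 mm.
With β₁ = 0.765, c = a/β₁ = 69.483/0.765 = 90.8 mm.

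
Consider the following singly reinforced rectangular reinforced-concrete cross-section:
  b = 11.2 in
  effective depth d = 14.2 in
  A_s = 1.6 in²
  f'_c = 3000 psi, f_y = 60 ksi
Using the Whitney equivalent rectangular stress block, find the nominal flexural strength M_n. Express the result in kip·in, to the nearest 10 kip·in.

M_n ≈ 1200 kip·in

T = A_s f_y = 1.6 × 60 = 96 kips.
a = T/(0.85 f'_c b) = 96/(0.85 × 3 × 11.2) = 3.361 in.
M_n = T(d − a/2) = 96 × (14.2 − 1.6805) = 1201.9 kip·in.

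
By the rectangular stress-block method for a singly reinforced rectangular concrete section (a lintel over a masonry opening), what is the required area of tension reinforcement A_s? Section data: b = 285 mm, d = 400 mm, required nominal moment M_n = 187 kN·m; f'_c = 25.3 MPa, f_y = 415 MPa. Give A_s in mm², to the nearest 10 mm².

With M_n = 0.85 f'_c a b (d − a/2), solve the quadratic for a:
a = d − √(d² − 2M_n/(0.85 f'_c b)) = 400 − √(400² − 2 × 187×10⁶/(0.85 × 25.3 × 285)) = 85.39 mm.
A_s = 0.85 f'_c a b / f_y = 0.85 × 25.3 × 85.39 × 285 / 415 = 1261.1 mm².

A_s ≈ 1260 mm²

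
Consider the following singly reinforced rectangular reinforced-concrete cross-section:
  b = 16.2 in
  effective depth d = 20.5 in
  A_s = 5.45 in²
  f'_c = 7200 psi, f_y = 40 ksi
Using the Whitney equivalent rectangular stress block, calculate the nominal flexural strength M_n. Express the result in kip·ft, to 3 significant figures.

M_n ≈ 352 kip·ft

T = A_s f_y = 5.45 × 40 = 218 kips.
a = T/(0.85 f'_c b) = 218/(0.85 × 7.2 × 16.2) = 2.199 in.
M_n = T(d − a/2) = 218 × (20.5 − 1.0995) = 4229.3 kip·in = 4229.3/12 = 352.44 kip·ft.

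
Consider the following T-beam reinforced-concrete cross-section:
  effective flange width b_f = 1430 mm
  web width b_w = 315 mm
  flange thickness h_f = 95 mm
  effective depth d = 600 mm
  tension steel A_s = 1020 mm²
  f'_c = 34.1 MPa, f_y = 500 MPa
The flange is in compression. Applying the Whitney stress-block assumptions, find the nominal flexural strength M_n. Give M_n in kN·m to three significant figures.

Tension: T = A_s f_y = 1020 × 500 = 510000 N.
Try a within the flange: a = T/(0.85 f'_c b_f) = 510000/(0.85 × 34.1 × 1430) = 12.30 mm.
Since a = 12.30 ≤ h_f = 95 mm, the stress block lies entirely in the flange; analyse as a rectangular beam of width b_f.
M_n = T(d − a/2) = 510000 × (600 − 6.15) = 302.86 × 10⁶ N·mm.
M_n = 302.86 kN·m.

M_n ≈ 303 kN·m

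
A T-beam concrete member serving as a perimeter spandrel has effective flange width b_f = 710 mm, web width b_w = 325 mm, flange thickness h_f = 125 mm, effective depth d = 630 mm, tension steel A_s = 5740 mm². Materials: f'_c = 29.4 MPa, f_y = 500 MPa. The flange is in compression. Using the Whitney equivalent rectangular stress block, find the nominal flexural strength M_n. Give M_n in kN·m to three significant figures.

M_n ≈ 1560 kN·m

Tension: T = A_s f_y = 5740 × 500 = 2870000 N.
Try a within the flange: a = T/(0.85 f'_c b_f) = 2870000/(0.85 × 29.4 × 710) = 161.75 mm.
a = 161.75 > h_f = 125 mm: the block extends into the web. Split into flange-overhang and web parts.
C_f = 0.85 f'_c (b_f − b_w) h_f = 0.85 × 29.4 × (710 − 325) × 125 = 1202644 N.
Remaining web compression depth: a_w = (T − C_f)/(0.85 f'_c b_w) = (2870000 − 1202644)/(0.85 × 29.4 × 325) = 205.30 mm.
M_n = C_f(d − h_f/2) + (T − C_f)(d − a_w/2) = 1202644 × (630 − 62.5) + 1667356 × (630 − 102.65) = 682.50 + 879.28 = 1561.78 × 10⁶ N·mm.
M_n = 1561.78 kN·m.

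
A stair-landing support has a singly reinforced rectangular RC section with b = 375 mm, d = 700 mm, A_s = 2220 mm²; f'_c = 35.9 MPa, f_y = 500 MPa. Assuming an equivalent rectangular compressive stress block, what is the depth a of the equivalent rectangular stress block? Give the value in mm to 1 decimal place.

a ≈ 97.0 mm

T = A_s f_y = 2220 × 500 = 1110000 N = 1110 kN.
Setting C = 0.85 f'_c a b equal to T: a = 1110000/(0.85 × 35.9 × 375) = 97.0 mm.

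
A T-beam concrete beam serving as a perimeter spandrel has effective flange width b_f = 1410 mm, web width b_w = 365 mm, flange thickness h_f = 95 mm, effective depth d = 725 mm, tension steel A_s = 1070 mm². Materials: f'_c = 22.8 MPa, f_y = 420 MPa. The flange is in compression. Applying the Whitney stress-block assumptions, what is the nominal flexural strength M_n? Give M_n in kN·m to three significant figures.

Tension: T = A_s f_y = 1070 × 420 = 449400 N.
Try a within the flange: a = T/(0.85 f'_c b_f) = 449400/(0.85 × 22.8 × 1410) = 16.45 mm.
Since a = 16.45 ≤ h_f = 95 mm, the stress block lies entirely in the flange; analyse as a rectangular beam of width b_f.
M_n = T(d − a/2) = 449400 × (725 − 8.225) = 322.12 × 10⁶ N·mm.
M_n = 322.12 kN·m.

M_n ≈ 322 kN·m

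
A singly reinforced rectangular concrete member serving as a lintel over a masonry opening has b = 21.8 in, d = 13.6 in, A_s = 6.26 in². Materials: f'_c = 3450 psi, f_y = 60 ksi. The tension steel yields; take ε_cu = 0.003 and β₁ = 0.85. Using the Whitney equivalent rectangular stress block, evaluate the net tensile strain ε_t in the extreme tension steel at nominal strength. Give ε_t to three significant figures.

a = A_s f_y/(0.85 f'_c b) = 5.875 in.
β₁ = 0.85, so c = a/β₁ = 5.875/0.85 = 6.912 in.
From the linear strain diagram with ε_cu = 0.003: ε_t = 0.003 (d − c)/c = 0.003 × (13.6 − 6.912)/6.912 = 0.00290.
ε_t < 0.004 — the section is over-reinforced for flexure under ACI limits.

ε_t ≈ 0.00290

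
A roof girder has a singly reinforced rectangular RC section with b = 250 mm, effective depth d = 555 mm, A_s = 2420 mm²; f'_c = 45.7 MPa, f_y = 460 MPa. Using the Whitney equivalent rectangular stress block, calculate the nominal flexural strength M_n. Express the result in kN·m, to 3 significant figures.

M_n ≈ 554 kN·m

T = A_s f_y = 2420 × 460 = 1113200 N = 1113.2 kN.
From C = T: a = T/(0.85 f'_c b) = 1113200/(0.85 × 45.7 × 250) = 114.63 mm.
M_n = T(d − a/2) = 1113.2 kN × (555 − 57.315) mm = 554.02 kN·m.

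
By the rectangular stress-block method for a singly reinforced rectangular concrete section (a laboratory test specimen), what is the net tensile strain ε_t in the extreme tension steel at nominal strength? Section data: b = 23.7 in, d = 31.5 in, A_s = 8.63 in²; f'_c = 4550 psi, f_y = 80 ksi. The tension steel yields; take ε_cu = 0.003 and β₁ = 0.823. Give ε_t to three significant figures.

ε_t ≈ 0.00733

a = A_s f_y/(0.85 f'_c b) = 7.532 in.
β₁ = 0.823, so c = a/β₁ = 7.532/0.823 = 9.152 in.
From the linear strain diagram with ε_cu = 0.003: ε_t = 0.003 (d − c)/c = 0.003 × (31.5 − 9.152)/9.152 = 0.00733.
Since ε_t ≥ 0.005, the section is tension-controlled.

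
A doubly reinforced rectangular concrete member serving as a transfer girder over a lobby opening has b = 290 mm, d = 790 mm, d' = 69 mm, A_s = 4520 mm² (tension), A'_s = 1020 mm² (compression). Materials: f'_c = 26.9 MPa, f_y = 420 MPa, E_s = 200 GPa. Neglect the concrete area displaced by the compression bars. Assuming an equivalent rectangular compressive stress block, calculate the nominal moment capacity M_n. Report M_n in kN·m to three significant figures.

Assume both tension and compression steel yield.
Net tension couple steel: A_s − A'_s = 3500 mm².
a = (A_s − A'_s) f_y / (0.85 f'_c b) = 1470000/(0.85 × 26.9 × 290) = 221.69 mm.
c = a/β₁ = 221.69/0.85 = 260.81 mm; ε'_s = 0.003(c − d')/c = 0.0022 ≥ f_y/E_s = 0.0021, so compression steel does yield.
M_n = (A_s − A'_s) f_y (d − a/2) + A'_s f_y (d − d') = [1470000 × (790 − 110.845) + 428400 × (790 − 69)] × 10⁻⁶ = 998.36 + 308.88 = 1307.24 kN·m.

M_n ≈ 1310 kN·m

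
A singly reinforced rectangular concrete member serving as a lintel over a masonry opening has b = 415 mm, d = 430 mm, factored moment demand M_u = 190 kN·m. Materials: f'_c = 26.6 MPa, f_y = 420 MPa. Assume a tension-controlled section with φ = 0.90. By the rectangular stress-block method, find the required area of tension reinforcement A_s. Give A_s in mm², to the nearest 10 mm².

M_n = M_u/φ = 190/0.90 = 211.111 kN·m.
With M_n = 0.85 f'_c a b (d − a/2), solve the quadratic for a:
a = d − √(d² − 2M_n/(0.85 f'_c b)) = 430 − √(430² − 2 × 211.111×10⁶/(0.85 × 26.6 × 415)) = 55.97 mm.
A_s = 0.85 f'_c a b / f_y = 0.85 × 26.6 × 55.97 × 415 / 420 = 1250.4 mm².

A_s ≈ 1250 mm²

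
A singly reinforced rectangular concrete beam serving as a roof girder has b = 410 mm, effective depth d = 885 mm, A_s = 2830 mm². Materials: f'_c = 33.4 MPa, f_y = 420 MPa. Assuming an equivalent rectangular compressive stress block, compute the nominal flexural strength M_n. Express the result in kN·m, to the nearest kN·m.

T = A_s f_y = 2830 × 420 = 1188600 N = 1188.6 kN.
From C = T: a = T/(0.85 f'_c b) = 1188600/(0.85 × 33.4 × 410) = 102.11 mm.
M_n = T(d − a/2) = 1188.6 kN × (885 − 51.055) mm = 991.23 kN·m.

M_n ≈ 991 kN·m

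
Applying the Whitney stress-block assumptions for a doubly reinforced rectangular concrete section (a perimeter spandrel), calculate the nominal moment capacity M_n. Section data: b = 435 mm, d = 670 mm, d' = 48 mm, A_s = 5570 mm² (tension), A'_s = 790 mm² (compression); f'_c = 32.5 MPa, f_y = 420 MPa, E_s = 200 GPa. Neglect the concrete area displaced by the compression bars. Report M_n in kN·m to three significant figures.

Assume both tension and compression steel yield.
Net tension couple steel: A_s − A'_s = 4780 mm².
a = (A_s − A'_s) f_y / (0.85 f'_c b) = 2007600/(0.85 × 32.5 × 435) = 167.07 mm.
c = a/β₁ = 167.07/0.818 = 204.24 mm; ε'_s = 0.003(c − d')/c = 0.0023 ≥ f_y/E_s = 0.0021, so compression steel does yield.
M_n = (A_s − A'_s) f_y (d − a/2) + A'_s f_y (d − d') = [2007600 × (670 − 83.535) + 331800 × (670 − 48)] × 10⁻⁶ = 1177.39 + 206.38 = 1383.77 kN·m.

M_n ≈ 1380 kN·m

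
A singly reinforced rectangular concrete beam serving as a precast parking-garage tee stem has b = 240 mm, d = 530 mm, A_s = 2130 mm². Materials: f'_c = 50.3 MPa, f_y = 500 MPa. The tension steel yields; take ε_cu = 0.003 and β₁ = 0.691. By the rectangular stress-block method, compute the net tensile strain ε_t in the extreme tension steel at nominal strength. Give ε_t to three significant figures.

ε_t ≈ 0.00759

a = A_s f_y/(0.85 f'_c b) = 103.79 mm.
β₁ = 0.691, so c = a/β₁ = 103.79/0.691 = 150.20 mm.
From the linear strain diagram with ε_cu = 0.003: ε_t = 0.003 (d − c)/c = 0.003 × (530 − 150.20)/150.20 = 0.00759.
Since ε_t ≥ 0.005, the section is tension-controlled.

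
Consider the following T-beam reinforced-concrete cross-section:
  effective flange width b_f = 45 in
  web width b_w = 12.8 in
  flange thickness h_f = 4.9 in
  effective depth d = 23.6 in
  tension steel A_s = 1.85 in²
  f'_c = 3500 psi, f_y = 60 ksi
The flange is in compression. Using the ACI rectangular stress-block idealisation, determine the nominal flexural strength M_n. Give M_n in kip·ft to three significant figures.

M_n ≈ 214 kip·ft

Tension: T = A_s f_y = 1.85 × 60 = 111 kips.
Try a within the flange: a = T/(0.85 f'_c b_f) = 111/(0.85 × 3.5 × 45) = 0.829 in.
Since a = 0.829 ≤ h_f = 4.9 in, the stress block lies entirely in the flange; analyse as a rectangular beam of width b_f.
M_n = T(d − a/2) = 111 × (23.6 − 0.4145) = 2573.6 kip·in.
M_n = 2573.6/12 = 214.47 kip·ft.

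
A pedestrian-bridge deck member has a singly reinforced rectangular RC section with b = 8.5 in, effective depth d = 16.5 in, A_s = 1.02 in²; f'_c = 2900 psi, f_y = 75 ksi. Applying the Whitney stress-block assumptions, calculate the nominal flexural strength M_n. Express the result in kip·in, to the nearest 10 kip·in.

T = A_s f_y = 1.02 × 75 = 76.5 kips.
a = T/(0.85 f'_c b) = 76.5/(0.85 × 2.9 × 8.5) = 3.651 in.
M_n = T(d − a/2) = 76.5 × (16.5 − 1.8255) = 1122.6 kip·in.

M_n ≈ 1120 kip·in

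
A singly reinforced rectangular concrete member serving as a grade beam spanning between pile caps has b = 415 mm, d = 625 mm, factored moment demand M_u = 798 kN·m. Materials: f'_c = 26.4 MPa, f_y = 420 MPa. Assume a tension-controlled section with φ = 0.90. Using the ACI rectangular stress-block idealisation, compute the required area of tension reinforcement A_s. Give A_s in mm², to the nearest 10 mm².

M_n = M_u/φ = 798/0.90 = 886.667 kN·m.
With M_n = 0.85 f'_c a b (d − a/2), solve the quadratic for a:
a = d − √(d² − 2M_n/(0.85 f'_c b)) = 625 − √(625² − 2 × 886.667×10⁶/(0.85 × 26.4 × 415)) = 177.56 mm.
A_s = 0.85 f'_c a b / f_y = 0.85 × 26.4 × 177.56 × 415 / 420 = 3937.0 mm².

A_s ≈ 3940 mm²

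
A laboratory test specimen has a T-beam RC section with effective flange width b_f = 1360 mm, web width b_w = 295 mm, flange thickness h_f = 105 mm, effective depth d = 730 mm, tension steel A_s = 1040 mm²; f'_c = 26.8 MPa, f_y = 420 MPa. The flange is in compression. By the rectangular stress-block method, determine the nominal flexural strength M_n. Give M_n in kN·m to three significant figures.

M_n ≈ 316 kN·m

Tension: T = A_s f_y = 1040 × 420 = 436800 N.
Try a within the flange: a = T/(0.85 f'_c b_f) = 436800/(0.85 × 26.8 × 1360) = 14.10 mm.
Since a = 14.10 ≤ h_f = 105 mm, the stress block lies entirely in the flange; analyse as a rectangular beam of width b_f.
M_n = T(d − a/2) = 436800 × (730 − 7.05) = 315.78 × 10⁶ N·mm.
M_n = 315.78 kN·m.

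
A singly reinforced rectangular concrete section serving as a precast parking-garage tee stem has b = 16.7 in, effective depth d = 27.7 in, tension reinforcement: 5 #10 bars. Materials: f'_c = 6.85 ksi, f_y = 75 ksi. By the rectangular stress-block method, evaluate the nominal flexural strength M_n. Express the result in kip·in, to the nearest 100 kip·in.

A_s = 5 × 1.27 = 6.35 in².
T = A_s f_y = 6.35 × 75 = 476.25 kips.
a = T/(0.85 f'_c b) = 476.25/(0.85 × 6.85 × 16.7) = 4.898 in.
M_n = T(d − a/2) = 476.25 × (27.7 − 2.449) = 12025.8 kip·in.

M_n ≈ 12000 kip·in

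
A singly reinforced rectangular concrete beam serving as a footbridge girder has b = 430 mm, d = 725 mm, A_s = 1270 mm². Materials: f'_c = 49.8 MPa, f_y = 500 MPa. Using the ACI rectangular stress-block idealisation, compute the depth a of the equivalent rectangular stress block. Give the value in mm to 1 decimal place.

T = A_s f_y = 1270 × 500 = 635000 N = 635 kN.
Setting C = 0.85 f'_c a b equal to T: a = 635000/(0.85 × 49.8 × 430) = 34.9 mm.

a ≈ 34.9 mm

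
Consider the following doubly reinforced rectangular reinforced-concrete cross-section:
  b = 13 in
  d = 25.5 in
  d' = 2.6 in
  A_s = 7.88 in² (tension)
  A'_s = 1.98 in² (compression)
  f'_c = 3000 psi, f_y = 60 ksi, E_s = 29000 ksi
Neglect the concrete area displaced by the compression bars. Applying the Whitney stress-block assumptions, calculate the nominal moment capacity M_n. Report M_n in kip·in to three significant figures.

Assume both steels yield.
a = (A_s − A'_s) f_y/(0.85 f'_c b) = (7.88 − 1.98) × 60/(0.85 × 3 × 13) = 10.679 in.
c = a/β₁ = 10.679/0.85 = 12.564 in; ε'_s = 0.003(c − d')/c = 0.0024 ≥ ε_y = 0.0021, so the compression steel yields.
M_n = (A_s − A'_s) f_y (d − a/2) + A'_s f_y (d − d') = 354 × (25.5 − 5.3395) + 118.8 × (25.5 − 2.6) = 7136.8 + 2720.5 = 9857.3 kip·in.

M_n ≈ 9860 kip·in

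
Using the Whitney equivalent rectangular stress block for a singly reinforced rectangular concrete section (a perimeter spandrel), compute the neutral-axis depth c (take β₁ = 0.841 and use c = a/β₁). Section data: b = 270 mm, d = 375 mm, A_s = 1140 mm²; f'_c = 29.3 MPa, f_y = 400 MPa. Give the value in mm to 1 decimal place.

T = A_s f_y = 1140 × 400 = 456000 N = 456 kN.
Setting C = 0.85 f'_c a b equal to T: a = 456000/(0.85 × 29.3 × 270) = 67.813 mm.
With β₁ = 0.841, c = a/β₁ = 67.813/0.841 = 80.6 mm.

c ≈ 80.6 mm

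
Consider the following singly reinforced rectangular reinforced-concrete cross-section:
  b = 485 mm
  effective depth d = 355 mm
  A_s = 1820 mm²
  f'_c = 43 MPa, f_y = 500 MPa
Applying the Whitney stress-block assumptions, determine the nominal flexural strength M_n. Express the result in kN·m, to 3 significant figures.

T = A_s f_y = 1820 × 500 = 910000 N = 910 kN.
From C = T: a = T/(0.85 f'_c b) = 910000/(0.85 × 43 × 485) = 51.33 mm.
M_n = T(d − a/2) = 910 kN × (355 − 25.665) mm = 299.69 kN·m.

M_n ≈ 300 kN·m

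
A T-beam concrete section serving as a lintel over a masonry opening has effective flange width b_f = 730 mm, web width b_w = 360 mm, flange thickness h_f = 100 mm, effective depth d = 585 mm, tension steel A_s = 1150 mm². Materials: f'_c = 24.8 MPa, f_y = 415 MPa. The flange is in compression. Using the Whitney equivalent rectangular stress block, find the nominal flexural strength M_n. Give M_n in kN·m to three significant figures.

M_n ≈ 272 kN·m

Tension: T = A_s f_y = 1150 × 415 = 477250 N.
Try a within the flange: a = T/(0.85 f'_c b_f) = 477250/(0.85 × 24.8 × 730) = 31.01 mm.
Since a = 31.01 ≤ h_f = 100 mm, the stress block lies entirely in the flange; analyse as a rectangular beam of width b_f.
M_n = T(d − a/2) = 477250 × (585 − 15.505) = 271.79 × 10⁶ N·mm.
M_n = 271.79 kN·m.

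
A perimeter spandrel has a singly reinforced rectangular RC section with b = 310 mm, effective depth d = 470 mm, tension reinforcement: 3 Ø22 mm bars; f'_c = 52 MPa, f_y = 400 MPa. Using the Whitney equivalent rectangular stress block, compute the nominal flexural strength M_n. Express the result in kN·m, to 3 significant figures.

A_s = 3 × 380 = 1140 mm².
T = A_s f_y = 1140 × 400 = 456000 N = 456 kN.
From C = T: a = T/(0.85 f'_c b) = 456000/(0.85 × 52 × 310) = 33.28 mm.
M_n = T(d − a/2) = 456 kN × (470 − 16.64) mm = 206.73 kN·m.

M_n ≈ 207 kN·m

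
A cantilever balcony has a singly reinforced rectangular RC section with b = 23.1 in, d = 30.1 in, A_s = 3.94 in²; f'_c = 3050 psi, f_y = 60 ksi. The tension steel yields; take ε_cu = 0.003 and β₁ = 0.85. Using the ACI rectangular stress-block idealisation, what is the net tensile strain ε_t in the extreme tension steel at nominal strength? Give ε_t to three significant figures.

ε_t ≈ 0.0164

a = A_s f_y/(0.85 f'_c b) = 3.947 in.
β₁ = 0.85, so c = a/β₁ = 3.947/0.85 = 4.644 in.
From the linear strain diagram with ε_cu = 0.003: ε_t = 0.003 (d − c)/c = 0.003 × (30.1 − 4.644)/4.644 = 0.0164.
Since ε_t ≥ 0.005, the section is tension-controlled.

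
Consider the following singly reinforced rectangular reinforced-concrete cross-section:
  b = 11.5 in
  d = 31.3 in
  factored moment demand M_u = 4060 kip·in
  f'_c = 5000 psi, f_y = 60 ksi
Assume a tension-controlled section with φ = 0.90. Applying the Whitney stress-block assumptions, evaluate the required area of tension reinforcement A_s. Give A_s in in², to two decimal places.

M_n = M_u/φ = 4060/0.90 = 4511.11 kip·in.
From M_n = 0.85 f'_c a b (d − a/2):
a = d − √(d² − 2M_n/(0.85 f'_c b)) = 31.3 − √(31.3² − 2 × 4511.11/(0.85 × 5 × 11.5)) = 3.103 in.
A_s = 0.85 f'_c a b / f_y = 0.85 × 5 × 3.103 × 11.5 / 60 = 2.528 in².

A_s ≈ 2.53 in²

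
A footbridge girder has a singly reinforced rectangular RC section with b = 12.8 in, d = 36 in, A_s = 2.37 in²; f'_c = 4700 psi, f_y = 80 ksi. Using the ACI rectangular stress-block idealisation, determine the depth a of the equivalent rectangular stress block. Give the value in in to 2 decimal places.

a ≈ 3.71 in

T = A_s f_y = 2.37 × 80 = 189.6 kips.
a = T/(0.85 f'_c b) = 189.6/(0.85 × 4.7 × 12.8) = 3.71 in.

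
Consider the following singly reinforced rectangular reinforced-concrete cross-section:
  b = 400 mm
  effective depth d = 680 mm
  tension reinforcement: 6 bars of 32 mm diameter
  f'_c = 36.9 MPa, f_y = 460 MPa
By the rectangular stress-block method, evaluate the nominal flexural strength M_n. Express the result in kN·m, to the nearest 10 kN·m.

A_s = 6 × 804 = 4824 mm².
T = A_s f_y = 4824 × 460 = 2219040 N = 2219.04 kN.
From C = T: a = T/(0.85 f'_c b) = 2219040/(0.85 × 36.9 × 400) = 176.87 mm.
M_n = T(d − a/2) = 2219.04 kN × (680 − 88.435) mm = 1312.71 kN·m.

M_n ≈ 1310 kN·m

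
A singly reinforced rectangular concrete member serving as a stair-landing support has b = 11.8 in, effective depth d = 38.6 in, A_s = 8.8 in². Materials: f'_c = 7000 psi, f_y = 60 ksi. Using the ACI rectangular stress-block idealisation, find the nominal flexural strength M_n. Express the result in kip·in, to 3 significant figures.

T = A_s f_y = 8.8 × 60 = 528 kips.
a = T/(0.85 f'_c b) = 528/(0.85 × 7 × 11.8) = 7.520 in.
M_n = T(d − a/2) = 528 × (38.6 − 3.76) = 18395.5 kip·in.

M_n ≈ 18400 kip·in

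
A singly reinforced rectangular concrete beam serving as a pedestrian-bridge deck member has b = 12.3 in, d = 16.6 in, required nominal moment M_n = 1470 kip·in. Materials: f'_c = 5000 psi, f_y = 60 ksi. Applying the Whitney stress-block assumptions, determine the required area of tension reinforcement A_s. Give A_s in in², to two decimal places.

From M_n = 0.85 f'_c a b (d − a/2):
a = d − √(d² − 2M_n/(0.85 f'_c b)) = 16.6 − √(16.6² − 2 × 1470/(0.85 × 5 × 12.3)) = 1.791 in.
A_s = 0.85 f'_c a b / f_y = 0.85 × 5 × 1.791 × 12.3 / 60 = 1.560 in².

A_s ≈ 1.56 in²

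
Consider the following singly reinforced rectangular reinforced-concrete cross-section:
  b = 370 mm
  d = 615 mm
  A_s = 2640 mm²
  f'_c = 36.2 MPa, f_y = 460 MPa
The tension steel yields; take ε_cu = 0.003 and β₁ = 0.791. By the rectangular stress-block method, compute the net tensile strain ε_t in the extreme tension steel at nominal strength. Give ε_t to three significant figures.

ε_t ≈ 0.0107

a = A_s f_y/(0.85 f'_c b) = 106.67 mm.
β₁ = 0.791, so c = a/β₁ = 106.67/0.791 = 134.85 mm.
From the linear strain diagram with ε_cu = 0.003: ε_t = 0.003 (d − c)/c = 0.003 × (615 − 134.85)/134.85 = 0.0107.
Since ε_t ≥ 0.005, the section is tension-controlled.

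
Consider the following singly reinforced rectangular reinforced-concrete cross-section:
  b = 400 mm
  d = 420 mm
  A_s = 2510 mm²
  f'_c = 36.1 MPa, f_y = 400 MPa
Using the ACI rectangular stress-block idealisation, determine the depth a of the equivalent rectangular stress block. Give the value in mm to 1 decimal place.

T = A_s f_y = 2510 × 400 = 1004000 N = 1004 kN.
Setting C = 0.85 f'_c a b equal to T: a = 1004000/(0.85 × 36.1 × 400) = 81.8 mm.

a ≈ 81.8 mm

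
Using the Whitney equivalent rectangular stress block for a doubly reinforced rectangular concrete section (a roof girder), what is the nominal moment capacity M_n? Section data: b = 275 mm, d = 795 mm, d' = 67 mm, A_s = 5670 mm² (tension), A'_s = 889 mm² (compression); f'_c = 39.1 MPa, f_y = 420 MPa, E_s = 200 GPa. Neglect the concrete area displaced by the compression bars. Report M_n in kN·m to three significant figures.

Assume both tension and compression steel yield.
Net tension couple steel: A_s − A'_s = 4781 mm².
a = (A_s − A'_s) f_y / (0.85 f'_c b) = 2008020/(0.85 × 39.1 × 275) = 219.70 mm.
c = a/β₁ = 219.70/0.771 = 284.95 mm; ε'_s = 0.003(c − d')/c = 0.0023 ≥ f_y/E_s = 0.0021, so compression steel does yield.
M_n = (A_s − A'_s) f_y (d − a/2) + A'_s f_y (d − d') = [2008020 × (795 − 109.85) + 373380 × (795 − 67)] × 10⁻⁶ = 1375.79 + 271.82 = 1647.61 kN·m.

M_n ≈ 1650 kN·m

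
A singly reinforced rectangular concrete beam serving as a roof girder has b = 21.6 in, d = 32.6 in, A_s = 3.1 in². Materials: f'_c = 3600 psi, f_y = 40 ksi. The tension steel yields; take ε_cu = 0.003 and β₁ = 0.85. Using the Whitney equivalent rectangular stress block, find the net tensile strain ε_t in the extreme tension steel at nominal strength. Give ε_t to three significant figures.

a = A_s f_y/(0.85 f'_c b) = 1.876 in.
β₁ = 0.85, so c = a/β₁ = 1.876/0.85 = 2.207 in.
From the linear strain diagram with ε_cu = 0.003: ε_t = 0.003 (d − c)/c = 0.003 × (32.6 − 2.207)/2.207 = 0.0413.
Since ε_t ≥ 0.005, the section is tension-controlled.

ε_t ≈ 0.0413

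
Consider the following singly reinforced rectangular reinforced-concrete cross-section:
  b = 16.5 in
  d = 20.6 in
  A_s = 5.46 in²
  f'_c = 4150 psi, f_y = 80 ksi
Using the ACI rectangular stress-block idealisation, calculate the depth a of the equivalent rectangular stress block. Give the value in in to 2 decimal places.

T = A_s f_y = 5.46 × 80 = 436.8 kips.
a = T/(0.85 f'_c b) = 436.8/(0.85 × 4.15 × 16.5) = 7.50 in.

a ≈ 7.50 in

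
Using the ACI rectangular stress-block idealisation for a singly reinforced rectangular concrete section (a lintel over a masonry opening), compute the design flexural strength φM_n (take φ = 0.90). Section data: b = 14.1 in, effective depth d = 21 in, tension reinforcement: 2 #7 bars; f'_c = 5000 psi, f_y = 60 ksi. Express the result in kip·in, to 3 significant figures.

φM_n ≈ 1320 kip·in

A_s = 2 × 0.6 = 1.2 in².
T = A_s f_y = 1.2 × 60 = 72 kips.
a = T/(0.85 f'_c b) = 72/(0.85 × 5 × 14.1) = 1.202 in.
M_n = T(d − a/2) = 72 × (21 − 0.601) = 1468.7 kip·in.
φM_n = 0.90 × 1468.7 = 1321.8 kip·in.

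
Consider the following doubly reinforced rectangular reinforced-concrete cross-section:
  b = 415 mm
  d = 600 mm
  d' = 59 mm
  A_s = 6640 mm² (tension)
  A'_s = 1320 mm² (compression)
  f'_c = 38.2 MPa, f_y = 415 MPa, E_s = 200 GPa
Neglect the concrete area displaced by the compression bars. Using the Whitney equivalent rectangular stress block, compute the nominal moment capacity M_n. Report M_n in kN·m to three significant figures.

M_n ≈ 1440 kN·m

Assume both tension and compression steel yield.
Net tension couple steel: A_s − A'_s = 5320 mm².
a = (A_s − A'_s) f_y / (0.85 f'_c b) = 2207800/(0.85 × 38.2 × 415) = 163.84 mm.
c = a/β₁ = 163.84/0.777 = 210.86 mm; ε'_s = 0.003(c − d')/c = 0.0022 ≥ f_y/E_s = 0.0021, so compression steel does yield.
M_n = (A_s − A'_s) f_y (d − a/2) + A'_s f_y (d − d') = [2207800 × (600 − 81.92) + 547800 × (600 − 59)] × 10⁻⁶ = 1143.82 + 296.36 = 1440.18 kN·m.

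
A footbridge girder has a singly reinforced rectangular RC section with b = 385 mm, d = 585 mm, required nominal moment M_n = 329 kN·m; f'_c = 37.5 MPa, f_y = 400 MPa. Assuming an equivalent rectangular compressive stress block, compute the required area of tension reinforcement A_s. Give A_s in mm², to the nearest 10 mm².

A_s ≈ 1470 mm²

With M_n = 0.85 f'_c a b (d − a/2), solve the quadratic for a:
a = d − √(d² − 2M_n/(0.85 f'_c b)) = 585 − √(585² − 2 × 329×10⁶/(0.85 × 37.5 × 385)) = 47.78 mm.
A_s = 0.85 f'_c a b / f_y = 0.85 × 37.5 × 47.78 × 385 / 400 = 1465.9 mm².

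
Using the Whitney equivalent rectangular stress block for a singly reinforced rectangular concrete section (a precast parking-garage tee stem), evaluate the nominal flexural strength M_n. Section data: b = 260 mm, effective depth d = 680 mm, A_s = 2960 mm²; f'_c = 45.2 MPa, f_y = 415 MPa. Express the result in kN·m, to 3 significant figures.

M_n ≈ 760 kN·m

T = A_s f_y = 2960 × 415 = 1228400 N = 1228.4 kN.
From C = T: a = T/(0.85 f'_c b) = 1228400/(0.85 × 45.2 × 260) = 122.97 mm.
M_n = T(d − a/2) = 1228.4 kN × (680 − 61.485) mm = 759.78 kN·m.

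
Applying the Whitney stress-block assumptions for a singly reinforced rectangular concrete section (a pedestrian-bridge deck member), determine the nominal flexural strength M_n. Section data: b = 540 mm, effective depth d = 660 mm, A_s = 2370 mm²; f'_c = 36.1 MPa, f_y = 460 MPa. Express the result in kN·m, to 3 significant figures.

T = A_s f_y = 2370 × 460 = 1090200 N = 1090.2 kN.
From C = T: a = T/(0.85 f'_c b) = 1090200/(0.85 × 36.1 × 540) = 65.79 mm.
M_n = T(d − a/2) = 1090.2 kN × (660 − 32.895) mm = 683.67 kN·m.

M_n ≈ 684 kN·m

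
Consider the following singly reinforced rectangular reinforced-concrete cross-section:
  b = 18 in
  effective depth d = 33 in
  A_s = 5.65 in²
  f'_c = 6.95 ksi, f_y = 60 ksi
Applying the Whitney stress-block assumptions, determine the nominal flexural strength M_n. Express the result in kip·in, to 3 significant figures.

T = A_s f_y = 5.65 × 60 = 339 kips.
a = T/(0.85 f'_c b) = 339/(0.85 × 6.95 × 18) = 3.188 in.
M_n = T(d − a/2) = 339 × (33 − 1.594) = 10646.6 kip·in.

M_n ≈ 10600 kip·in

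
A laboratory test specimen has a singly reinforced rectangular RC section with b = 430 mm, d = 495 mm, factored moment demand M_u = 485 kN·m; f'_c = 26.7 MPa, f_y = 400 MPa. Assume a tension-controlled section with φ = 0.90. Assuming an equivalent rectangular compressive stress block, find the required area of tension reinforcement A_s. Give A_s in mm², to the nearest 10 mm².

A_s ≈ 3130 mm²

M_n = M_u/φ = 485/0.90 = 538.889 kN·m.
With M_n = 0.85 f'_c a b (d − a/2), solve the quadratic for a:
a = d − √(d² − 2M_n/(0.85 f'_c b)) = 495 − √(495² − 2 × 538.889×10⁶/(0.85 × 26.7 × 430)) = 128.14 mm.
A_s = 0.85 f'_c a b / f_y = 0.85 × 26.7 × 128.14 × 430 / 400 = 3126.2 mm².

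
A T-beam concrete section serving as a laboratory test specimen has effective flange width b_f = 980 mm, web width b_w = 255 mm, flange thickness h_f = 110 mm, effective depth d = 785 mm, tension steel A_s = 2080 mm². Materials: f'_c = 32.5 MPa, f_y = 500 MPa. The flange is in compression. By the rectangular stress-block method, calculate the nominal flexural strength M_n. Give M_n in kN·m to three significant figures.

Tension: T = A_s f_y = 2080 × 500 = 1040000 N.
Try a within the flange: a = T/(0.85 f'_c b_f) = 1040000/(0.85 × 32.5 × 980) = 38.42 mm.
Since a = 38.42 ≤ h_f = 110 mm, the stress block lies entirely in the flange; analyse as a rectangular beam of width b_f.
M_n = T(d − a/2) = 1040000 × (785 − 19.21) = 796.42 × 10⁶ N·mm.
M_n = 796.42 kN·m.

M_n ≈ 796 kN·m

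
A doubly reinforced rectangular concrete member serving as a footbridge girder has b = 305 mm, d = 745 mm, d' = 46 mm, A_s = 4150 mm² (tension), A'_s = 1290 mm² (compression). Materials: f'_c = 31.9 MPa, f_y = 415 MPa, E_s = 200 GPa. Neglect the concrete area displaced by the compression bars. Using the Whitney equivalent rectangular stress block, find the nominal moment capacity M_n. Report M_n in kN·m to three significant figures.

Assume both tension and compression steel yield.
Net tension couple steel: A_s − A'_s = 2860 mm².
a = (A_s − A'_s) f_y / (0.85 f'_c b) = 1186900/(0.85 × 31.9 × 305) = 143.52 mm.
c = a/β₁ = 143.52/0.822 = 174.60 mm; ε'_s = 0.003(c − d')/c = 0.0022 ≥ f_y/E_s = 0.0021, so compression steel does yield.
M_n = (A_s − A'_s) f_y (d − a/2) + A'_s f_y (d − d') = [1186900 × (745 − 71.76) + 535350 × (745 − 46)] × 10⁻⁶ = 799.07 + 374.21 = 1173.28 kN·m.

M_n ≈ 1170 kN·m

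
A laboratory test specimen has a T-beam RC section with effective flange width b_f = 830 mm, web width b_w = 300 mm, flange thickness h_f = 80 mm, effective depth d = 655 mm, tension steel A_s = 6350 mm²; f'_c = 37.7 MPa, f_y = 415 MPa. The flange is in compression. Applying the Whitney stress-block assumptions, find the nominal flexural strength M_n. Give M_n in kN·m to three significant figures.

M_n ≈ 1590 kN·m

Tension: T = A_s f_y = 6350 × 415 = 2635250 N.
Try a within the flange: a = T/(0.85 f'_c b_f) = 2635250/(0.85 × 37.7 × 830) = 99.08 mm.
a = 99.08 > h_f = 80 mm: the block extends into the web. Split into flange-overhang and web parts.
C_f = 0.85 f'_c (b_f − b_w) h_f = 0.85 × 37.7 × (830 − 300) × 80 = 1358708 N.
Remaining web compression depth: a_w = (T − C_f)/(0.85 f'_c b_w) = (2635250 − 1358708)/(0.85 × 37.7 × 300) = 132.79 mm.
M_n = C_f(d − h_f/2) + (T − C_f)(d − a_w/2) = 1358708 × (655 − 40) + 1276542 × (655 − 66.395) = 835.61 + 751.38 = 1586.99 × 10⁶ N·mm.
M_n = 1586.99 kN·m.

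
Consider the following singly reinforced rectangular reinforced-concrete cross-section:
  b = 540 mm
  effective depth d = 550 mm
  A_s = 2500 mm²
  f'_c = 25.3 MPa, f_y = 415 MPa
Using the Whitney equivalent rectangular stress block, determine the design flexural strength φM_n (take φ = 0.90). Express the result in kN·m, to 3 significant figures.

φM_n ≈ 472 kN·m

T = A_s f_y = 2500 × 415 = 1037500 N = 1037.5 kN.
From C = T: a = T/(0.85 f'_c b) = 1037500/(0.85 × 25.3 × 540) = 89.34 mm.
M_n = T(d − a/2) = 1037.5 kN × (550 − 44.67) mm = 524.28 kN·m.
φM_n = 0.90 × 524.28 = 471.85 kN·m.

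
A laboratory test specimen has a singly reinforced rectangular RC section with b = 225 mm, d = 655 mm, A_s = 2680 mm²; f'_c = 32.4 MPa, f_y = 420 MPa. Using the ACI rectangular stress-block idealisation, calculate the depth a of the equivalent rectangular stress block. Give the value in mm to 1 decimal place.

T = A_s f_y = 2680 × 420 = 1125600 N = 1125.6 kN.
Setting C = 0.85 f'_c a b equal to T: a = 1125600/(0.85 × 32.4 × 225) = 181.7 mm.

a ≈ 181.7 mm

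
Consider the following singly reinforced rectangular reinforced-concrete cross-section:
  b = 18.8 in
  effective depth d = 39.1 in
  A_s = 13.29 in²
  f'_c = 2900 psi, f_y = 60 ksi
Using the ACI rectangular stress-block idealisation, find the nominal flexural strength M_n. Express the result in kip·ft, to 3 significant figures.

M_n ≈ 2030 kip·ft

T = A_s f_y = 13.29 × 60 = 797.4 kips.
a = T/(0.85 f'_c b) = 797.4/(0.85 × 2.9 × 18.8) = 17.207 in.
M_n = T(d − a/2) = 797.4 × (39.1 − 8.6035) = 24317.9 kip·in = 24317.9/12 = 2026.49 kip·ft.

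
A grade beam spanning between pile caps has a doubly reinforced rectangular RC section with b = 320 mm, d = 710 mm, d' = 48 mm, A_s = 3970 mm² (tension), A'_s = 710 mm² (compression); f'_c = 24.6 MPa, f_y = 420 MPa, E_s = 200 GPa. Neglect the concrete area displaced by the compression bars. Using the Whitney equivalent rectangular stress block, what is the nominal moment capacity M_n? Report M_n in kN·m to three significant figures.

Assume both tension and compression steel yield.
Net tension couple steel: A_s − A'_s = 3260 mm².
a = (A_s − A'_s) f_y / (0.85 f'_c b) = 1369200/(0.85 × 24.6 × 320) = 204.63 mm.
c = a/β₁ = 204.63/0.85 = 240.74 mm; ε'_s = 0.003(c − d')/c = 0.0024 ≥ f_y/E_s = 0.0021, so compression steel does yield.
M_n = (A_s − A'_s) f_y (d − a/2) + A'_s f_y (d − d') = [1369200 × (710 − 102.315) + 298200 × (710 − 48)] × 10⁻⁶ = 832.04 + 197.41 = 1029.45 kN·m.

M_n ≈ 1030 kN·m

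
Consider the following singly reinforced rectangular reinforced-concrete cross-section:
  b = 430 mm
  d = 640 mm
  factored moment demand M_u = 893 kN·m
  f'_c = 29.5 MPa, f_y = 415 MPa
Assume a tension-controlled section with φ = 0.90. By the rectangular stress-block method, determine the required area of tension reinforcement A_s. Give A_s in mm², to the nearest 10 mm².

M_n = M_u/φ = 893/0.90 = 992.222 kN·m.
With M_n = 0.85 f'_c a b (d − a/2), solve the quadratic for a:
a = d − √(d² − 2M_n/(0.85 f'_c b)) = 640 − √(640² − 2 × 992.222×10⁶/(0.85 × 29.5 × 430)) = 165.08 mm.
A_s = 0.85 f'_c a b / f_y = 0.85 × 29.5 × 165.08 × 430 / 415 = 4289.0 mm².

A_s ≈ 4290 mm²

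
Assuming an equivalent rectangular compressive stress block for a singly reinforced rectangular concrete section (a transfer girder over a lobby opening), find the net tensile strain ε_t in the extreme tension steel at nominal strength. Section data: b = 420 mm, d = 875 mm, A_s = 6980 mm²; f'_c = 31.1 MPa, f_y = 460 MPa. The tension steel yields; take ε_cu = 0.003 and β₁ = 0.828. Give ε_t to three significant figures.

a = A_s f_y/(0.85 f'_c b) = 289.19 mm.
β₁ = 0.828, so c = a/β₁ = 289.19/0.828 = 349.26 mm.
From the linear strain diagram with ε_cu = 0.003: ε_t = 0.003 (d − c)/c = 0.003 × (875 − 349.26)/349.26 = 0.00452.
ε_t is between 0.004 and 0.005 — transition zone.

ε_t ≈ 0.00452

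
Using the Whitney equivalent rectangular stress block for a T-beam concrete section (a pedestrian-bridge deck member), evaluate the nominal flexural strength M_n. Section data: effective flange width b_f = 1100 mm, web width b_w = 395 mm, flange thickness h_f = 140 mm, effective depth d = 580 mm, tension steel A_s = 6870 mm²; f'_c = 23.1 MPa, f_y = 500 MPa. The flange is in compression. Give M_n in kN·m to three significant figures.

Tension: T = A_s f_y = 6870 × 500 = 3435000 N.
Try a within the flange: a = T/(0.85 f'_c b_f) = 3435000/(0.85 × 23.1 × 1100) = 159.04 mm.
a = 159.04 > h_f = 140 mm: the block extends into the web. Split into flange-overhang and web parts.
C_f = 0.85 f'_c (b_f − b_w) h_f = 0.85 × 23.1 × (1100 − 395) × 140 = 1937975 N.
Remaining web compression depth: a_w = (T − C_f)/(0.85 f'_c b_w) = (3435000 − 1937975)/(0.85 × 23.1 × 395) = 193.02 mm.
M_n = C_f(d − h_f/2) + (T − C_f)(d − a_w/2) = 1937975 × (580 − 70) + 1497025 × (580 − 96.51) = 988.37 + 723.80 = 1712.17 × 10⁶ N·mm.
M_n = 1712.17 kN·m.

M_n ≈ 1710 kN·m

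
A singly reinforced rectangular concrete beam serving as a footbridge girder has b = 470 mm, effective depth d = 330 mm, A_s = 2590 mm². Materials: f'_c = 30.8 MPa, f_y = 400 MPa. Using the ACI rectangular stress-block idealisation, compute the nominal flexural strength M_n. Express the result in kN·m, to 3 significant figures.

M_n ≈ 298 kN·m

T = A_s f_y = 2590 × 400 = 1036000 N = 1036 kN.
From C = T: a = T/(0.85 f'_c b) = 1036000/(0.85 × 30.8 × 470) = 84.20 mm.
M_n = T(d − a/2) = 1036 kN × (330 − 42.1) mm = 298.26 kN·m.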